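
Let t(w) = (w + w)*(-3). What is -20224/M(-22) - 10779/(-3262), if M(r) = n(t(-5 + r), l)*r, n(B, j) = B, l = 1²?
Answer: 26096761/2906442 ≈ 8.9789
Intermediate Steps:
t(w) = -6*w (t(w) = (2*w)*(-3) = -6*w)
l = 1
M(r) = r*(30 - 6*r) (M(r) = (-6*(-5 + r))*r = (30 - 6*r)*r = r*(30 - 6*r))
-20224/M(-22) - 10779/(-3262) = -20224*(-1/(132*(5 - 1*(-22)))) - 10779/(-3262) = -20224*(-1/(132*(5 + 22))) - 10779*(-1/3262) = -20224/(6*(-22)*27) + 10779/3262 = -20224/(-3564) + 10779/3262 = -20224*(-1/3564) + 10779/3262 = 5056/891 + 10779/3262 = 26096761/2906442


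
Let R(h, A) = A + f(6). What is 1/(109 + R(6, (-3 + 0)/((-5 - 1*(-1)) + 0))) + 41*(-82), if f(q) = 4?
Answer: -1529706/455 ≈ -3362.0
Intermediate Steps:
R(h, A) = 4 + A (R(h, A) = A + 4 = 4 + A)
1/(109 + R(6, (-3 + 0)/((-5 - 1*(-1)) + 0))) + 41*(-82) = 1/(109 + (4 + (-3 + 0)/((-5 - 1*(-1)) + 0))) + 41*(-82) = 1/(109 + (4 - 3/((-5 + 1) + 0))) - 3362 = 1/(109 + (4 - 3/(-4 + 0))) - 3362 = 1/(109 + (4 - 3/(-4))) - 3362 = 1/(109 + (4 - 3*(-¼))) - 3362 = 1/(109 + (4 + ¾)) - 3362 = 1/(109 + 19/4) - 3362 = 1/(455/4) - 3362 = 4/455 - 3362 = -1529706/455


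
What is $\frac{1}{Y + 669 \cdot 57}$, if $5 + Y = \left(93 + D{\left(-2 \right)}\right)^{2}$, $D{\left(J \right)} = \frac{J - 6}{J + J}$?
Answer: $\frac{1}{47153} \approx 2.1208 \cdot 10^{-5}$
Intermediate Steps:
$D{\left(J \right)} = \frac{-6 + J}{2 J}$
$Y = 9020$ ($Y = -5 + \left(93 + \frac{-6 - 2}{2 \left(-2\right)}\right)^{2} = -5 + \left(93 + \frac{1}{2} \left(- \frac{1}{2}\right) \left(-8\right)\right)^{2} = -5 + \left(93 + 2\right)^{2} = -5 + 95^{2} = -5 + 9025 = 9020$)
$\frac{1}{Y + 669 \cdot 57} = \frac{1}{9020 + 669 \cdot 57} = \frac{1}{9020 + 38133} = \frac{1}{47153}$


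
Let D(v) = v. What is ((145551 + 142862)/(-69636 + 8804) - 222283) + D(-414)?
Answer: -13547392317/60832 ≈ -2.2270e+5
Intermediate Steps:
((145551 + 142862)/(-69636 + 8804) - 222283) + D(-414) = ((145551 + 142862)/(-69636 + 8804) - 222283) - 414 = (288413/(-60832) - 222283) - 414 = (288413*(-1/60832) - 222283) - 414 = (-288413/60832 - 222283) - 414 = -13522207869/60832 - 414 = -13547392317/60832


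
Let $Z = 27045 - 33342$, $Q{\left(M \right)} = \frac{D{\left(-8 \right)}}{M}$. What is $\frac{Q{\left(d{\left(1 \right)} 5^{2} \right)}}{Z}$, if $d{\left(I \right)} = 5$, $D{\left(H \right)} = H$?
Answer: $\frac{8}{787125} \approx 1.0164 \cdot 10^{-5}$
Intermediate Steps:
$Q{\left(M \right)} = - \frac{8}{M}$
$Z = -6297$ ($Z = 27045 - 33342 = -6297$)
$\frac{Q{\left(d{\left(1 \right)} 5^{2} \right)}}{Z} = \frac{\left(-8\right) \frac{1}{5 \cdot 5^{2}}}{-6297} = - \frac{8}{5 \cdot 25} \left(- \frac{1}{6297}\right) = - \frac{8}{125} \left(- \frac{1}{6297}\right) = \left(-8\right) \frac{1}{125} \left(- \frac{1}{6297}\right) = \left(- \frac{8}{125}\right) \left(- \frac{1}{6297}\right) = \frac{8}{787125}$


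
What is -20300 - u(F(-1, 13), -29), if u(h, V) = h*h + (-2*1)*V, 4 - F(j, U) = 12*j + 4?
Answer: -20502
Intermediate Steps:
F(j, U) = -12*j (F(j, U) = 4 - (12*j + 4) = 4 - (4 + 12*j) = 4 + (-4 - 12*j) = -12*j)
u(h, V) = h**2 - 2*V
-20300 - u(F(-1, 13), -29) = -20300 - ((-12*(-1))**2 - 2*(-29)) = -20300 - (12**2 + 58) = -20300 - (144 + 58) = -20300 - 1*202 = -20300 - 202 = -20502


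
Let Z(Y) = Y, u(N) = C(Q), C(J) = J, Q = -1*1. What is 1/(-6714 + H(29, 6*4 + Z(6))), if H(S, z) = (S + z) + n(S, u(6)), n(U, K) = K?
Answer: -1/6656 ≈ -0.00015024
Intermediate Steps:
Q = -1
u(N) = -1
H(S, z) = -1 + S + z (H(S, z) = (S + z) - 1 = -1 + S + z)
1/(-6714 + H(29, 6*4 + Z(6))) = 1/(-6714 + (-1 + 29 + (6*4 + 6))) = 1/(-6714 + (-1 + 29 + (24 + 6))) = 1/(-6714 + (-1 + 29 + 30)) = 1/(-6714 + 58) = 1/(-6656) = -1/6656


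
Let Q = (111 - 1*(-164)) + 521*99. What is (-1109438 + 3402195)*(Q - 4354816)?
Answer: -9865646246234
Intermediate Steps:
Q = 51854 (Q = (111 + 164) + 51579 = 275 + 51579 = 51854)
(-1109438 + 3402195)*(Q - 4354816) = (-1109438 + 3402195)*(51854 - 4354816) = 2292757*(-4302962) = -9865646246234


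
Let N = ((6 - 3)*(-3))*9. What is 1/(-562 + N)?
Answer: -1/643 ≈ -0.0015552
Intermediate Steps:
N = -81 (N = (3*(-3))*9 = -9*9 = -81)
1/(-562 + N) = 1/(-562 - 81) = 1/(-643) = -1/643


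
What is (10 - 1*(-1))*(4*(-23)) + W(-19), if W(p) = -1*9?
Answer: -1021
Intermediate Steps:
W(p) = -9
(10 - 1*(-1))*(4*(-23)) + W(-19) = (10 - 1*(-1))*(4*(-23)) - 9 = (10 + 1)*(-92) - 9 = 11*(-92) - 9 = -1012 - 9 = -1021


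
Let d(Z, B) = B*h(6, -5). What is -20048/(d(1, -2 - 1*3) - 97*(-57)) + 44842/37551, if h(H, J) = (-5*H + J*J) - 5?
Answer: -71806990/29928147 ≈ -2.3993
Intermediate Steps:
h(H, J) = -5 + J² - 5*H (h(H, J) = (-5*H + J²) - 5 = (J² - 5*H) - 5 = -5 + J² - 5*H)
d(Z, B) = -10*B (d(Z, B) = B*(-5 + (-5)² - 5*6) = B*(-5 + 25 - 30) = B*(-10) = -10*B)
-20048/(d(1, -2 - 1*3) - 97*(-57)) + 44842/37551 = -20048/(-10*(-2 - 1*3) - 97*(-57)) + 44842/37551 = -20048/(-10*(-2 - 3) + 5529) + 44842*(1/37551) = -20048/(-10*(-5) + 5529) + 44842/37551 = -20048/(50 + 5529) + 44842/37551 = -20048/5579 + 44842/37551 = -20048*1/5579 + 44842/37551 = -2864/797 + 44842/37551 = -71806990/29928147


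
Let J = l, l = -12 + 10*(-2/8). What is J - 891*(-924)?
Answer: 1646539/2 ≈ 8.2327e+5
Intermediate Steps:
l = -29/2 (l = -12 + 10*(-2*1/8) = -12 + 10*(-1/4) = -12 - 5/2 = -29/2 ≈ -14.500)
J = -29/2 ≈ -14.500
J - 891*(-924) = -29/2 - 891*(-924) = -29/2 + 823284 = 1646539/2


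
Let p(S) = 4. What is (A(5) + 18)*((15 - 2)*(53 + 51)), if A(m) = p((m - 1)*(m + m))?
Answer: 29744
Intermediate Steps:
A(m) = 4
(A(5) + 18)*((15 - 2)*(53 + 51)) = (4 + 18)*((15 - 2)*(53 + 51)) = 22*(13*104) = 22*1352 = 29744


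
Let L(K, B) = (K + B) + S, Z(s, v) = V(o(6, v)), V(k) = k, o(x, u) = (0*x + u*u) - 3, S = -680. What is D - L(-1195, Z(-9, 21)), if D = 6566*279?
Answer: 1833351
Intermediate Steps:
o(x, u) = -3 + u**2 (o(x, u) = (0 + u**2) - 3 = u**2 - 3 = -3 + u**2)
Z(s, v) = -3 + v**2
L(K, B) = -680 + B + K (L(K, B) = (K + B) - 680 = (B + K) - 680 = -680 + B + K)
D = 1831914
D - L(-1195, Z(-9, 21)) = 1831914 - (-680 + (-3 + 21**2) - 1195) = 1831914 - (-680 + (-3 + 441) - 1195) = 1831914 - (-680 + 438 - 1195) = 1831914 - 1*(-1437) = 1831914 + 1437 = 1833351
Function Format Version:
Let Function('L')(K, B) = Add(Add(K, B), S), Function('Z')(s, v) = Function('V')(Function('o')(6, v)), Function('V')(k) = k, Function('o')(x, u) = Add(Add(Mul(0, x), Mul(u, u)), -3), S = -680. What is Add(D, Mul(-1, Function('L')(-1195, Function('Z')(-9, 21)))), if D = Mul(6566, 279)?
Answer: 1833351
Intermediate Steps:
Function('o')(x, u) = Add(-3, Pow(u, 2)) (Function('o')(x, u) = Add(Add(0, Pow(u, 2)), -3) = Add(Pow(u, 2), -3) = Add(-3, Pow(u, 2)))
Function('Z')(s, v) = Add(-3, Pow(v, 2))
Function('L')(K, B) = Add(-680, B, K) (Function('L')(K, B) = Add(Add(K, B), -680) = Add(Add(B, K), -680) = Add(-680, B, K))
D = 1831914
Add(D, Mul(-1, Function('L')(-1195, Function('Z')(-9, 21)))) = Add(1831914, Mul(-1, Add(-680, Add(-3, Pow(21, 2)), -1195))) = Add(1831914, Mul(-1, Add(-680, Add(-3, 441), -1195))) = Add(1831914, Mul(-1, Add(-680, 438, -1195))) = Add(1831914, Mul(-1, -1437)) = Add(1831914, 1437) = 1833351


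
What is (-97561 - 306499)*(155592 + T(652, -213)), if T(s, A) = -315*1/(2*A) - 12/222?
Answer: -165156286257070/2627 ≈ -6.2869e+10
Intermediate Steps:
T(s, A) = -2/37 - 315/(2*A) (T(s, A) = -315*1/(2*A) - 12*1/222 = -315/(2*A) - 2/37 = -2/37 - 315/(2*A))
(-97561 - 306499)*(155592 + T(652, -213)) = (-97561 - 306499)*(155592 + (1/74)*(-11655 - 4*(-213))/(-213)) = -404060*(155592 + (1/74)*(-1/213)*(-11655 + 852)) = -404060*(155592 + (1/74)*(-1/213)*(-10803)) = -404060*(155592 + 3601/5254) = -404060*817483969/5254 = -165156286257070/2627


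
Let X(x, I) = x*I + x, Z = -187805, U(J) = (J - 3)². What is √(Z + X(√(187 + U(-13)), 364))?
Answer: √(-187805 + 365*√443) ≈ 424.41*I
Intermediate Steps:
U(J) = (-3 + J)²
X(x, I) = x + I*x (X(x, I) = I*x + x = x + I*x)
√(Z + X(√(187 + U(-13)), 364)) = √(-187805 + √(187 + (-3 - 13)²)*(1 + 364)) = √(-187805 + √(187 + (-16)²)*365) = √(-187805 + √(187 + 256)*365) = √(-187805 + √443*365) = √(-187805 + 365*√443)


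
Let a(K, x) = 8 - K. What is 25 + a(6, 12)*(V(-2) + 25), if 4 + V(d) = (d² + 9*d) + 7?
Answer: 53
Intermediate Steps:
V(d) = 3 + d² + 9*d (V(d) = -4 + ((d² + 9*d) + 7) = -4 + (7 + d² + 9*d) = 3 + d² + 9*d)
25 + a(6, 12)*(V(-2) + 25) = 25 + (8 - 1*6)*((3 + (-2)² + 9*(-2)) + 25) = 25 + (8 - 6)*((3 + 4 - 18) + 25) = 25 + 2*(-11 + 25) = 25 + 2*14 = 25 + 28 = 53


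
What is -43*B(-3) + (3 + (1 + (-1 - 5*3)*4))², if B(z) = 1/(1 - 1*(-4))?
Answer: 17957/5 ≈ 3591.4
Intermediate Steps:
B(z) = ⅕ (B(z) = 1/(1 + 4) = 1/5 = ⅕)
-43*B(-3) + (3 + (1 + (-1 - 5*3)*4))² = -43*⅕ + (3 + (1 + (-1 - 5*3)*4))² = -43/5 + (3 + (1 + (-1 - 15)*4))² = -43/5 + (3 + (1 - 16*4))² = -43/5 + (3 + (1 - 64))² = -43/5 + (3 - 63)² = -43/5 + (-60)² = -43/5 + 3600 = 17957/5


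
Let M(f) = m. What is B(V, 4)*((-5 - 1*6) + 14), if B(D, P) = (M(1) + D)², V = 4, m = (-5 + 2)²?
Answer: 507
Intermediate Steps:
m = 9 (m = (-3)² = 9)
M(f) = 9
B(D, P) = (9 + D)²
B(V, 4)*((-5 - 1*6) + 14) = (9 + 4)²*((-5 - 1*6) + 14) = 13²*((-5 - 6) + 14) = 169*(-11 + 14) = 169*3 = 507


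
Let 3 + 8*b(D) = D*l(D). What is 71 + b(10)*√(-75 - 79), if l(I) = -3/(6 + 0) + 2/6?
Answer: 71 - 7*I*√154/12 ≈ 71.0 - 7.239*I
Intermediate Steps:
l(I) = -⅙ (l(I) = -3/6 + 2*(⅙) = -3*⅙ + ⅓ = -½ + ⅓ = -⅙)
b(D) = -3/8 - D/48 (b(D) = -3/8 + (D*(-⅙))/8 = -3/8 + (-D/6)/8 = -3/8 - D/48)
71 + b(10)*√(-75 - 79) = 71 + (-3/8 - 1/48*10)*√(-75 - 79) = 71 + (-3/8 - 5/24)*√(-154) = 71 - 7*I*√154/12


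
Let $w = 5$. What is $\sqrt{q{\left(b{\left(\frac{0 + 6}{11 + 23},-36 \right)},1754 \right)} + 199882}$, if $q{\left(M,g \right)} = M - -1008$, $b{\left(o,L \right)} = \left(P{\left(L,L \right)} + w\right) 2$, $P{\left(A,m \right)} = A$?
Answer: $2 \sqrt{50207} \approx 448.14$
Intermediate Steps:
$b{\left(o,L \right)} = 10 + 2 L$ ($b{\left(o,L \right)} = \left(L + 5\right) 2 = \left(5 + L\right) 2 = 10 + 2 L$)
$q{\left(M,g \right)} = 1008 + M$ ($q{\left(M,g \right)} = M + 1008 = 1008 + M$)
$\sqrt{q{\left(b{\left(\frac{0 + 6}{11 + 23},-36 \right)},1754 \right)} + 199882} = \sqrt{\left(1008 + \left(10 + 2 \left(-36\right)\right)\right) + 199882} = \sqrt{\left(1008 + \left(10 - 72\right)\right) + 199882} = \sqrt{\left(1008 - 62\right) + 199882} = \sqrt{946 + 199882} = \sqrt{200828} = 2 \sqrt{50207}$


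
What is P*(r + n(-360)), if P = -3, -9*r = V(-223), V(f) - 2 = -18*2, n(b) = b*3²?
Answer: 29126/3 ≈ 9708.7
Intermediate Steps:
n(b) = 9*b (n(b) = b*9 = 9*b)
V(f) = -34 (V(f) = 2 - 18*2 = 2 - 36 = -34)
r = 34/9 (r = -⅑*(-34) = 34/9 ≈ 3.7778)
P*(r + n(-360)) = -3*(34/9 + 9*(-360)) = -3*(34/9 - 3240) = -3*(-29126/9) = 29126/3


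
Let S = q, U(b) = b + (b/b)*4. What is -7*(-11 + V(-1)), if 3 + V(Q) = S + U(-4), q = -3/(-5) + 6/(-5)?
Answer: 511/5 ≈ 102.20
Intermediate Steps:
U(b) = 4 + b (U(b) = b + 1*4 = b + 4 = 4 + b)
q = -⅗ (q = -3*(-⅕) + 6*(-⅕) = ⅗ - 6/5 = -⅗ ≈ -0.60000)
S = -⅗ ≈ -0.60000
V(Q) = -18/5 (V(Q) = -3 + (-⅗ + (4 - 4)) = -3 + (-⅗ + 0) = -3 - ⅗ = -18/5)
-7*(-11 + V(-1)) = -7*(-11 - 18/5) = -7*(-73/5) = 511/5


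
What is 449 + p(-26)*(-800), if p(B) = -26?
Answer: 21249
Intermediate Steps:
449 + p(-26)*(-800) = 449 - 26*(-800) = 449 + 20800 = 21249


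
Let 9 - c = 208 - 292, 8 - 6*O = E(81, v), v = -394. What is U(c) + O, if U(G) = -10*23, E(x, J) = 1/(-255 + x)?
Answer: -238727/1044 ≈ -228.67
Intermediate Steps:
O = 1393/1044 (O = 4/3 - 1/(6*(-255 + 81)) = 4/3 - ⅙/(-174) = 4/3 - ⅙*(-1/174) = 4/3 + 1/1044 = 1393/1044 ≈ 1.3343)
c = 93 (c = 9 - (208 - 292) = 9 - 1*(-84) = 9 + 84 = 93)
U(G) = -230
U(c) + O = -230 + 1393/1044 = -238727/1044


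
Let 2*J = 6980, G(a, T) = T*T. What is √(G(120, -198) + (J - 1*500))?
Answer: 17*√146 ≈ 205.41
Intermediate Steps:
G(a, T) = T²
J = 3490 (J = (½)*6980 = 3490)
√(G(120, -198) + (J - 1*500)) = √((-198)² + (3490 - 1*500)) = √(39204 + (3490 - 500)) = √(39204 + 2990) = √42194 = 17*√146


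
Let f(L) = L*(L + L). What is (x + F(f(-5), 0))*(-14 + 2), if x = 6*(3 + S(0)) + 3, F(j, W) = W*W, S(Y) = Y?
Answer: -252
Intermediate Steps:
f(L) = 2*L**2 (f(L) = L*(2*L) = 2*L**2)
F(j, W) = W**2
x = 21 (x = 6*(3 + 0) + 3 = 6*3 + 3 = 18 + 3 = 21)
(x + F(f(-5), 0))*(-14 + 2) = (21 + 0**2)*(-14 + 2) = (21 + 0)*(-12) = 21*(-12) = -252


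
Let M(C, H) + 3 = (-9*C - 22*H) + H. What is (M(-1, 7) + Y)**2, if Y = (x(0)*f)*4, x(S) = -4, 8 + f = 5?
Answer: 8649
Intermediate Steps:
f = -3 (f = -8 + 5 = -3)
M(C, H) = -3 - 21*H - 9*C (M(C, H) = -3 + ((-9*C - 22*H) + H) = -3 + ((-22*H - 9*C) + H) = -3 + (-21*H - 9*C) = -3 - 21*H - 9*C)
Y = 48 (Y = -4*(-3)*4 = 12*4 = 48)
(M(-1, 7) + Y)**2 = ((-3 - 21*7 - 9*(-1)) + 48)**2 = ((-3 - 147 + 9) + 48)**2 = (-141 + 48)**2 = (-93)**2 = 8649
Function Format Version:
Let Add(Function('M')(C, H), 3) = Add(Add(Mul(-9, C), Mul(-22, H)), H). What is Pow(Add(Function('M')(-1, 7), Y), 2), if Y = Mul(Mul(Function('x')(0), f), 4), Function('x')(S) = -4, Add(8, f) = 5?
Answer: 8649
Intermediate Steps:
f = -3 (f = Add(-8, 5) = -3)
Function('M')(C, H) = Add(-3, Mul(-21, H), Mul(-9, C)) (Function('M')(C, H) = Add(-3, Add(Add(Mul(-9, C), Mul(-22, H)), H)) = Add(-3, Add(Add(Mul(-22, H), Mul(-9, C)), H)) = Add(-3, Add(Mul(-21, H), Mul(-9, C))) = Add(-3, Mul(-21, H), Mul(-9, C)))
Y = 48 (Y = Mul(Mul(-4, -3), 4) = Mul(12, 4) = 48)
Pow(Add(Function('M')(-1, 7), Y), 2) = Pow(Add(Add(-3, Mul(-21, 7), Mul(-9, -1)), 48), 2) = Pow(Add(Add(-3, -147, 9), 48), 2) = Pow(Add(-141, 48), 2) = Pow(-93, 2) = 8649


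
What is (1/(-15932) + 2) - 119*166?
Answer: -314688865/15932 ≈ -19752.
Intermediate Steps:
(1/(-15932) + 2) - 119*166 = (-1/15932 + 2) - 19754 = 31863/15932 - 19754 = -314688865/15932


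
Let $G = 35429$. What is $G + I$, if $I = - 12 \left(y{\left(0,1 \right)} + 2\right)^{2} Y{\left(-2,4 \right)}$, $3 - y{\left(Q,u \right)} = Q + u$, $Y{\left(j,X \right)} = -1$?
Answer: $35621$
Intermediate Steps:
$y{\left(Q,u \right)} = 3 - Q - u$ ($y{\left(Q,u \right)} = 3 - \left(Q + u\right) = 3 - Q - u$)
$I = 192$ ($I = - 12 \left(\left(3 - 0 - 1\right) + 2\right)^{2} \left(-1\right) = - 12 \left(\left(3 + 0 - 1\right) + 2\right)^{2} \left(-1\right) = - 12 \left(2 + 2\right)^{2} \left(-1\right) = - 12 \cdot 4^{2} \left(-1\right) = \left(-12\right) 16 \left(-1\right) = \left(-192\right) \left(-1\right) = 192$)
$G + I = 35429 + 192 = 35621$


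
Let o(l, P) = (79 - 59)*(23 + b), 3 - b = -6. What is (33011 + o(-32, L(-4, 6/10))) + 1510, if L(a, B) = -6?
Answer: 35161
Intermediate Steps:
b = 9 (b = 3 - 1*(-6) = 3 + 6 = 9)
o(l, P) = 640 (o(l, P) = (79 - 59)*(23 + 9) = 20*32 = 640)
(33011 + o(-32, L(-4, 6/10))) + 1510 = (33011 + 640) + 1510 = 33651 + 1510 = 35161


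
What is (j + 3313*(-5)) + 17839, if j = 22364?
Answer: 23638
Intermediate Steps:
(j + 3313*(-5)) + 17839 = (22364 + 3313*(-5)) + 17839 = (22364 - 16565) + 17839 = 5799 + 17839 = 23638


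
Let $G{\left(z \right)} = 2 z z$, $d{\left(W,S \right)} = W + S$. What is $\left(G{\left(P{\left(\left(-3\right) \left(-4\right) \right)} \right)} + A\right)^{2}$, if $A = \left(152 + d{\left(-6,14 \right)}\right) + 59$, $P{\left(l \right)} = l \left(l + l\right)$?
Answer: $27591535449$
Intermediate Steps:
$d{\left(W,S \right)} = S + W$
$P{\left(l \right)} = 2 l^{2}$ ($P{\left(l \right)} = l 2 l = 2 l^{2}$)
$A = 219$ ($A = \left(152 + \left(14 - 6\right)\right) + 59 = \left(152 + 8\right) + 59 = 160 + 59 = 219$)
$G{\left(z \right)} = 2 z^{2}$
$\left(G{\left(P{\left(\left(-3\right) \left(-4\right) \right)} \right)} + A\right)^{2} = \left(2 \left(2 \left(\left(-3\right) \left(-4\right)\right)^{2}\right)^{2} + 219\right)^{2} = \left(2 \left(2 \cdot 12^{2}\right)^{2} + 219\right)^{2} = \left(2 \left(2 \cdot 144\right)^{2} + 219\right)^{2} = \left(2 \cdot 288^{2} + 219\right)^{2} = \left(2 \cdot 82944 + 219\right)^{2} = \left(165888 + 219\right)^{2} = 166107^{2} = 27591535449$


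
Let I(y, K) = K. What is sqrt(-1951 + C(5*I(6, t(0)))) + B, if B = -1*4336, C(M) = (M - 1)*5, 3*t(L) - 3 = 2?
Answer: -4336 + I*sqrt(17229)/3 ≈ -4336.0 + 43.753*I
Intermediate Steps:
t(L) = 5/3 (t(L) = 1 + (1/3)*2 = 1 + 2/3 = 5/3)
C(M) = -5 + 5*M (C(M) = (-1 + M)*5 = -5 + 5*M)
B = -4336
sqrt(-1951 + C(5*I(6, t(0)))) + B = sqrt(-1951 + (-5 + 5*(5*(5/3)))) - 4336 = sqrt(-1951 + (-5 + 5*(25/3))) - 4336 = sqrt(-1951 + (-5 + 125/3)) - 4336 = sqrt(-1951 + 110/3) - 4336 = sqrt(-5743/3) - 4336 = I*sqrt(17229)/3 - 4336 = -4336 + I*sqrt(17229)/3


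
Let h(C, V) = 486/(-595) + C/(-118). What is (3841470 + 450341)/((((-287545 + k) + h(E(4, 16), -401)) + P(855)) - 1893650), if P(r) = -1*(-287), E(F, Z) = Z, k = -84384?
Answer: -150664025155/79523109094 ≈ -1.8946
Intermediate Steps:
h(C, V) = -486/595 - C/118 (h(C, V) = 486*(-1/595) + C*(-1/118) = -486/595 - C/118)
P(r) = 287
(3841470 + 450341)/((((-287545 + k) + h(E(4, 16), -401)) + P(855)) - 1893650) = (3841470 + 450341)/((((-287545 - 84384) + (-486/595 - 1/118*16)) + 287) - 1893650) = 4291811/(((-371929 + (-486/595 - 8/59)) + 287) - 1893650) = 4291811/(((-371929 - 33434/35105) + 287) - 1893650) = 4291811/((-13056600979/35105 + 287) - 1893650) = 4291811/(-13046525844/35105 - 1893650) = 4291811/(-79523109094/35105) = 4291811*(-35105/79523109094) = -150664025155/79523109094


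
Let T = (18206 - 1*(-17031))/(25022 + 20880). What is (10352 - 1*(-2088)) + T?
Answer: 571056117/45902 ≈ 12441.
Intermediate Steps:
T = 35237/45902 (T = (18206 + 17031)/45902 = 35237*(1/45902) = 35237/45902 ≈ 0.76766)
(10352 - 1*(-2088)) + T = (10352 - 1*(-2088)) + 35237/45902 = (10352 + 2088) + 35237/45902 = 12440 + 35237/45902 = 571056117/45902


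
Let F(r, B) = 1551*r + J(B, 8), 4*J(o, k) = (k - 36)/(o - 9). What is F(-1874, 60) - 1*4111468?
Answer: -357920149/51 ≈ -7.0180e+6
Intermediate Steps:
J(o, k) = (-36 + k)/(4*(-9 + o)) (J(o, k) = ((k - 36)/(o - 9))/4 = ((-36 + k)/(-9 + o))/4 = (-36 + k)/(4*(-9 + o)))
F(r, B) = -7/(-9 + B) + 1551*r (F(r, B) = 1551*r + (-36 + 8)/(4*(-9 + B)) = 1551*r + (¼)*(-28)/(-9 + B) = 1551*r - 7/(-9 + B) = -7/(-9 + B) + 1551*r)
F(-1874, 60) - 1*4111468 = (-7 + 1551*(-1874)*(-9 + 60))/(-9 + 60) - 1*4111468 = (-7 + 1551*(-1874)*51)/51 - 4111468 = (-7 - 148235274)/51 - 4111468 = (1/51)*(-148235281) - 4111468 = -148235281/51 - 4111468 = -357920149/51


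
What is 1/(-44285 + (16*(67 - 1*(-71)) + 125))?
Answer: -1/41952 ≈ -2.3837e-5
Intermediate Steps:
1/(-44285 + (16*(67 - 1*(-71)) + 125)) = 1/(-44285 + (16*(67 + 71) + 125)) = 1/(-44285 + (16*138 + 125)) = 1/(-44285 + (2208 + 125)) = 1/(-44285 + 2333) = 1/(-41952) = -1/41952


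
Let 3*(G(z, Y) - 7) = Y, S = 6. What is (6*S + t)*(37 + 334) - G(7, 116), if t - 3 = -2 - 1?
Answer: 39931/3 ≈ 13310.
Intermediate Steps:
G(z, Y) = 7 + Y/3
t = 0 (t = 3 + (-2 - 1) = 3 - 3 = 0)
(6*S + t)*(37 + 334) - G(7, 116) = (6*6 + 0)*(37 + 334) - (7 + (⅓)*116) = (36 + 0)*371 - (7 + 116/3) = 36*371 - 1*137/3 = 13356 - 137/3 = 39931/3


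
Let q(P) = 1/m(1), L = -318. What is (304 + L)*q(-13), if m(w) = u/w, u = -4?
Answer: 7/2 ≈ 3.5000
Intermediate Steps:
m(w) = -4/w
q(P) = -¼ (q(P) = 1/(-4/1) = 1/(-4*1) = 1/(-4) = -¼)
(304 + L)*q(-13) = (304 - 318)*(-¼) = -14*(-¼) = 7/2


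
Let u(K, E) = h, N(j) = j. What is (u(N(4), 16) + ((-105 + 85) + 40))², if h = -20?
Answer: 0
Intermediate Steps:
u(K, E) = -20
(u(N(4), 16) + ((-105 + 85) + 40))² = (-20 + ((-105 + 85) + 40))² = (-20 + (-20 + 40))² = (-20 + 20)² = 0² = 0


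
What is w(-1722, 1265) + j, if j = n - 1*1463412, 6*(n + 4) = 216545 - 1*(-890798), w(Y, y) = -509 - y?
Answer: -7683797/6 ≈ -1.2806e+6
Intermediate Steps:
n = 1107319/6 (n = -4 + (216545 - 1*(-890798))/6 = -4 + (216545 + 890798)/6 = -4 + (⅙)*1107343 = -4 + 1107343/6 = 1107319/6 ≈ 1.8455e+5)
j = -7673153/6 (j = 1107319/6 - 1*1463412 = 1107319/6 - 1463412 = -7673153/6 ≈ -1.2789e+6)
w(-1722, 1265) + j = (-509 - 1*1265) - 7673153/6 = (-509 - 1265) - 7673153/6 = -1774 - 7673153/6 = -7683797/6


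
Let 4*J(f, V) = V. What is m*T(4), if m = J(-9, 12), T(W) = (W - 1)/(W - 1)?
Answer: 3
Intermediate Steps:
J(f, V) = V/4
T(W) = 1 (T(W) = (-1 + W)/(-1 + W) = 1)
m = 3 (m = (1/4)*12 = 3)
m*T(4) = 3*1 = 3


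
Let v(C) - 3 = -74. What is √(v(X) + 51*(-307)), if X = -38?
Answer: 4*I*√983 ≈ 125.41*I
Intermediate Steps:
v(C) = -71 (v(C) = 3 - 74 = -71)
√(v(X) + 51*(-307)) = √(-71 + 51*(-307)) = √(-71 - 15657) = √(-15728) = 4*I*√983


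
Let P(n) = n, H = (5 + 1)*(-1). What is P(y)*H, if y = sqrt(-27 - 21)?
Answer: -24*I*sqrt(3) ≈ -41.569*I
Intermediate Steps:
y = 4*I*sqrt(3) (y = sqrt(-48) = 4*I*sqrt(3) ≈ 6.9282*I)
H = -6 (H = 6*(-1) = -6)
P(y)*H = (4*I*sqrt(3))*(-6) = -24*I*sqrt(3)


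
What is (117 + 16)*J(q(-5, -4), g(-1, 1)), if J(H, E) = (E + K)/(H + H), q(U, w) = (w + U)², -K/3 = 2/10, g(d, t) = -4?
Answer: -3059/810 ≈ -3.7765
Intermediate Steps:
K = -⅗ (K = -6/10 = -3*⅕ = -⅗ ≈ -0.60000)
q(U, w) = (U + w)²
J(H, E) = (-⅗ + E)/(2*H) (J(H, E) = (E - ⅗)/(H + H) = (-⅗ + E)/((2*H)) = (-⅗ + E)*(1/(2*H)) = (-⅗ + E)/(2*H))
(117 + 16)*J(q(-5, -4), g(-1, 1)) = (117 + 16)*((-3 + 5*(-4))/(10*((-5 - 4)²))) = 133*((-3 - 20)/(10*((-9)²))) = 133*((⅒)*(-23)/81) = 133*((⅒)*(1/81)*(-23)) = 133*(-23/810) = -3059/810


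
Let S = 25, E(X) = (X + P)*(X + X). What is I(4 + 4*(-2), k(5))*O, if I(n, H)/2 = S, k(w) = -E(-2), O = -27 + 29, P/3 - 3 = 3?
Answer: 100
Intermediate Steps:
P = 18 (P = 9 + 3*3 = 9 + 9 = 18)
O = 2
E(X) = 2*X*(18 + X) (E(X) = (X + 18)*(X + X) = (18 + X)*(2*X) = 2*X*(18 + X))
k(w) = 64 (k(w) = -2*(-2)*(18 - 2) = -2*(-2)*16 = -1*(-64) = 64)
I(n, H) = 50 (I(n, H) = 2*25 = 50)
I(4 + 4*(-2), k(5))*O = 50*2 = 100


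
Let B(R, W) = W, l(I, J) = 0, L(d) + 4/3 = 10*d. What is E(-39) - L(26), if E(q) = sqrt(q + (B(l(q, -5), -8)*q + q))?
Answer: -776/3 + 3*sqrt(26) ≈ -243.37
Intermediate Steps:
L(d) = -4/3 + 10*d
E(q) = sqrt(6)*sqrt(-q) (E(q) = sqrt(q + (-8*q + q)) = sqrt(q - 7*q) = sqrt(-6*q) = sqrt(6)*sqrt(-q))
E(-39) - L(26) = sqrt(6)*sqrt(-1*(-39)) - (-4/3 + 10*26) = sqrt(6)*sqrt(39) - (-4/3 + 260) = 3*sqrt(26) - 1*776/3 = 3*sqrt(26) - 776/3 = -776/3 + 3*sqrt(26)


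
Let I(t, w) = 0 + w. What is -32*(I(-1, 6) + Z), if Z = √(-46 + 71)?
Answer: -352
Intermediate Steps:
I(t, w) = w
Z = 5 (Z = √25 = 5)
-32*(I(-1, 6) + Z) = -32*(6 + 5) = -32*11 = -352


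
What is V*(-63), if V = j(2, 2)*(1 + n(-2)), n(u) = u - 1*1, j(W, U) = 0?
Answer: 0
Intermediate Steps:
n(u) = -1 + u (n(u) = u - 1 = -1 + u)
V = 0 (V = 0*(1 + (-1 - 2)) = 0*(1 - 3) = 0*(-2) = 0)
V*(-63) = 0*(-63) = 0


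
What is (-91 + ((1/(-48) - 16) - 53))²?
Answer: 58997761/2304 ≈ 25607.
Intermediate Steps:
(-91 + ((1/(-48) - 16) - 53))² = (-91 + ((-1/48 - 16) - 53))² = (-91 + (-769/48 - 53))² = (-91 - 3313/48)² = (-7681/48)² = 58997761/2304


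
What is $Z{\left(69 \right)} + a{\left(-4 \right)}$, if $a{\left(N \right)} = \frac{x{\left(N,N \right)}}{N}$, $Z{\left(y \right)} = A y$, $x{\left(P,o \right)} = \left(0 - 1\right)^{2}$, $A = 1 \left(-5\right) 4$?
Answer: $- \frac{5521}{4} \approx -1380.3$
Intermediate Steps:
$A = -20$ ($A = \left(-5\right) 4 = -20$)
$x{\left(P,o \right)} = 1$ ($x{\left(P,o \right)} = \left(-1\right)^{2} = 1$)
$Z{\left(y \right)} = - 20 y$
$a{\left(N \right)} = \frac{1}{N}$ ($a{\left(N \right)} = 1 \frac{1}{N} = \frac{1}{N}$)
$Z{\left(69 \right)} + a{\left(-4 \right)} = \left(-20\right) 69 + \frac{1}{-4} = -1380 - \frac{1}{4} = - \frac{5521}{4}$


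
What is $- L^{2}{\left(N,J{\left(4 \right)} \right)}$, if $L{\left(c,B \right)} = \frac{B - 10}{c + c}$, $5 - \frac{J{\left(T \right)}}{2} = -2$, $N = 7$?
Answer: $- \frac{4}{49} \approx -0.081633$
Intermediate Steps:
$J{\left(T \right)} = 14$ ($J{\left(T \right)} = 10 - -4 = 10 + 4 = 14$)
$L{\left(c,B \right)} = \frac{-10 + B}{2 c}$
$- L^{2}{\left(N,J{\left(4 \right)} \right)} = - \left(\frac{-10 + 14}{2 \cdot 7}\right)^{2} = - \left(\frac{1}{2} \cdot \frac{1}{7} \cdot 4\right)^{2} = - \left(\frac{2}{7}\right)^{2} = \left(-1\right) \frac{4}{49} = - \frac{4}{49}$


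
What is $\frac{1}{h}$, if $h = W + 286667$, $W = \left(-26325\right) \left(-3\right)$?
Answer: $\frac{1}{365642} \approx 2.7349 \cdot 10^{-6}$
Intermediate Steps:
$W = 78975$
$h = 365642$ ($h = 78975 + 286667 = 365642$)
$\frac{1}{h} = \frac{1}{365642}$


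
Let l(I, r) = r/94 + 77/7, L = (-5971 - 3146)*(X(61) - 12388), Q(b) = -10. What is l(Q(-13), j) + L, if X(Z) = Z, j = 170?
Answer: 5282107775/47 ≈ 1.1239e+8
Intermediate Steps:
L = 112385259 (L = (-5971 - 3146)*(61 - 12388) = -9117*(-12327) = 112385259)
l(I, r) = 11 + r/94 (l(I, r) = r*(1/94) + 77*(1/7) = r/94 + 11 = 11 + r/94)
l(Q(-13), j) + L = (11 + (1/94)*170) + 112385259 = (11 + 85/47) + 112385259 = 602/47 + 112385259 = 5282107775/47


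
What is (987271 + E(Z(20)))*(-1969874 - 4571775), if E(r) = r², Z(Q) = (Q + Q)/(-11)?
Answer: -781474488973759/121 ≈ -6.4585e+12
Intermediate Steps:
Z(Q) = -2*Q/11 (Z(Q) = (2*Q)*(-1/11) = -2*Q/11)
(987271 + E(Z(20)))*(-1969874 - 4571775) = (987271 + (-2/11*20)²)*(-1969874 - 4571775) = (987271 + (-40/11)²)*(-6541649) = (987271 + 1600/121)*(-6541649) = (119461391/121)*(-6541649) = -781474488973759/121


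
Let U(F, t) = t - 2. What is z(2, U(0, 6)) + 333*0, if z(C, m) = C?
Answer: 2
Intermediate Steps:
U(F, t) = -2 + t
z(2, U(0, 6)) + 333*0 = 2 + 333*0 = 2 + 0 = 2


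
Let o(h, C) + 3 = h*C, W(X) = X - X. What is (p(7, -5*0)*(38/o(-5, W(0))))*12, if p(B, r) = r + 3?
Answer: -456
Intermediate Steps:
W(X) = 0
p(B, r) = 3 + r
o(h, C) = -3 + C*h (o(h, C) = -3 + h*C = -3 + C*h)
(p(7, -5*0)*(38/o(-5, W(0))))*12 = ((3 - 5*0)*(38/(-3 + 0*(-5))))*12 = ((3 + 0)*(38/(-3 + 0)))*12 = (3*(38/(-3)))*12 = (3*(38*(-⅓)))*12 = (3*(-38/3))*12 = -38*12 = -456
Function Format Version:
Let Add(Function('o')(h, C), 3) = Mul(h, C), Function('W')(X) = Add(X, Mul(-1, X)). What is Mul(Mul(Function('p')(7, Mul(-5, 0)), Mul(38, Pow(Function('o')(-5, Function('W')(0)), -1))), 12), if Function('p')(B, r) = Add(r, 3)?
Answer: -456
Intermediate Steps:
Function('W')(X) = 0
Function('p')(B, r) = Add(3, r)
Function('o')(h, C) = Add(-3, Mul(C, h)) (Function('o')(h, C) = Add(-3, Mul(h, C)) = Add(-3, Mul(C, h)))
Mul(Mul(Function('p')(7, Mul(-5, 0)), Mul(38, Pow(Function('o')(-5, Function('W')(0)), -1))), 12) = Mul(Mul(Add(3, Mul(-5, 0)), Mul(38, Pow(Add(-3, Mul(0, -5)), -1))), 12) = Mul(Mul(Add(3, 0), Mul(38, Pow(Add(-3, 0), -1))), 12) = Mul(Mul(3, Mul(38, Pow(-3, -1))), 12) = Mul(Mul(3, Mul(38, Rational(-1, 3))), 12) = Mul(Mul(3, Rational(-38, 3)), 12) = Mul(-38, 12) = -456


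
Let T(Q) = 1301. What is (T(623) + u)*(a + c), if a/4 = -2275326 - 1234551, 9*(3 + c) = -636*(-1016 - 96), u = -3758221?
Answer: 157350287649880/3 ≈ 5.2450e+13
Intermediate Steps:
c = 235735/3 (c = -3 + (-636*(-1016 - 96))/9 = -3 + (-636*(-1112))/9 = -3 + (⅑)*707232 = -3 + 235744/3 = 235735/3 ≈ 78578.)
a = -14039508 (a = 4*(-2275326 - 1234551) = 4*(-3509877) = -14039508)
(T(623) + u)*(a + c) = (1301 - 3758221)*(-14039508 + 235735/3) = -3756920*(-41882789/3) = 157350287649880/3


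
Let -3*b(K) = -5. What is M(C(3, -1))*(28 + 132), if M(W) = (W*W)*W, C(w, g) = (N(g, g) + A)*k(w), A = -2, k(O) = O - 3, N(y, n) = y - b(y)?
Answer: 0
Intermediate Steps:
b(K) = 5/3 (b(K) = -⅓*(-5) = 5/3)
N(y, n) = -5/3 + y (N(y, n) = y - 1*5/3 = y - 5/3 = -5/3 + y)
k(O) = -3 + O
C(w, g) = (-3 + w)*(-11/3 + g) (C(w, g) = ((-5/3 + g) - 2)*(-3 + w) = (-11/3 + g)*(-3 + w) = (-3 + w)*(-11/3 + g))
M(W) = W³ (M(W) = W²*W = W³)
M(C(3, -1))*(28 + 132) = ((-11 + 3*(-1))*(-3 + 3)/3)³*(28 + 132) = ((⅓)*(-11 - 3)*0)³*160 = ((⅓)*(-14)*0)³*160 = 0³*160 = 0*160 = 0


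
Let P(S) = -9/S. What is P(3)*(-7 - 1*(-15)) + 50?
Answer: 26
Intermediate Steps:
P(3)*(-7 - 1*(-15)) + 50 = (-9/3)*(-7 - 1*(-15)) + 50 = (-9*⅓)*(-7 + 15) + 50 = -3*8 + 50 = -24 + 50 = 26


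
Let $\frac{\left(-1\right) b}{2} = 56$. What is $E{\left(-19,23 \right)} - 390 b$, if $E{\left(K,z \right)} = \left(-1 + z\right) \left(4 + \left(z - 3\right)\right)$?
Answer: $44208$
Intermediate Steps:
$E{\left(K,z \right)} = \left(1 + z\right) \left(-1 + z\right)$ ($E{\left(K,z \right)} = \left(-1 + z\right) \left(4 + \left(-3 + z\right)\right) = \left(-1 + z\right) \left(1 + z\right) = \left(1 + z\right) \left(-1 + z\right)$)
$b = -112$ ($b = \left(-2\right) 56 = -112$)
$E{\left(-19,23 \right)} - 390 b = \left(-1 + 23^{2}\right) - -43680 = \left(-1 + 529\right) + 43680 = 528 + 43680 = 44208$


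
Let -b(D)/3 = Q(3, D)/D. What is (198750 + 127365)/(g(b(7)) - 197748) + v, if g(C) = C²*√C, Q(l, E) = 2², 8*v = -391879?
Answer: -13249050371839269/270463165192 - 710206*I*√21/101423686947 ≈ -48987.0 - 3.2089e-5*I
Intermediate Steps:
v = -391879/8 (v = (⅛)*(-391879) = -391879/8 ≈ -48985.)
Q(l, E) = 4
b(D) = -12/D
g(C) = C^(5/2)
(198750 + 127365)/(g(b(7)) - 197748) + v = (198750 + 127365)/((-12/7)^(5/2) - 197748) - 391879/8 = 326115/((-12*⅐)^(5/2) - 197748) - 391879/8 = 326115/((-12/7)^(5/2) - 197748) - 391879/8 = 326115/(288*I*√21/343 - 197748) - 391879/8 = 326115/(-197748 + 288*I*√21/343) - 391879/8 = -391879/8 + 326115/(-197748 + 288*I*√21/343)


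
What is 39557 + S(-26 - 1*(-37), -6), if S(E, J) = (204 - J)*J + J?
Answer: 38291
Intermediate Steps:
S(E, J) = J + J*(204 - J) (S(E, J) = J*(204 - J) + J = J + J*(204 - J))
39557 + S(-26 - 1*(-37), -6) = 39557 - 6*(205 - 1*(-6)) = 39557 - 6*(205 + 6) = 39557 - 6*211 = 39557 - 1266 = 38291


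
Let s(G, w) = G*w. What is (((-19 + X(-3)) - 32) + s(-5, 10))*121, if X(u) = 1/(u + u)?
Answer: -73447/6 ≈ -12241.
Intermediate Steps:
X(u) = 1/(2*u)
(((-19 + X(-3)) - 32) + s(-5, 10))*121 = (((-19 + (½)/(-3)) - 32) - 5*10)*121 = (((-19 + (½)*(-⅓)) - 32) - 50)*121 = (((-19 - ⅙) - 32) - 50)*121 = ((-115/6 - 32) - 50)*121 = (-307/6 - 50)*121 = -607/6*121 = -73447/6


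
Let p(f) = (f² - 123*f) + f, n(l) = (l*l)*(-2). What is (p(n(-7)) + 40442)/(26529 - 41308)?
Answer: -62002/14779 ≈ -4.1953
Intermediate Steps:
n(l) = -2*l² (n(l) = l²*(-2) = -2*l²)
p(f) = f² - 122*f
(p(n(-7)) + 40442)/(26529 - 41308) = ((-2*(-7)²)*(-122 - 2*(-7)²) + 40442)/(26529 - 41308) = ((-2*49)*(-122 - 2*49) + 40442)/(-14779) = (-98*(-122 - 98) + 40442)*(-1/14779) = (-98*(-220) + 40442)*(-1/14779) = (21560 + 40442)*(-1/14779) = 62002*(-1/14779) = -62002/14779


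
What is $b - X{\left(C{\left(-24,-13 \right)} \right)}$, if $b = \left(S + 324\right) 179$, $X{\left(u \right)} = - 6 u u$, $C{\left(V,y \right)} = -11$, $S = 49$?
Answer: $67493$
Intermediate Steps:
$X{\left(u \right)} = - 6 u^{2}$
$b = 66767$ ($b = \left(49 + 324\right) 179 = 373 \cdot 179 = 66767$)
$b - X{\left(C{\left(-24,-13 \right)} \right)} = 66767 - - 6 \left(-11\right)^{2} = 66767 - \left(-6\right) 121 = 66767 - -726 = 66767 + 726 = 67493$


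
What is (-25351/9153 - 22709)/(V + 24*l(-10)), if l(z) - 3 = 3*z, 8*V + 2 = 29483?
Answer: -1663046624/222390441 ≈ -7.4781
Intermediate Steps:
V = 29481/8 (V = -1/4 + (1/8)*29483 = -1/4 + 29483/8 = 29481/8 ≈ 3685.1)
l(z) = 3 + 3*z
(-25351/9153 - 22709)/(V + 24*l(-10)) = (-25351/9153 - 22709)/(29481/8 + 24*(3 + 3*(-10))) = (-25351*1/9153 - 22709)/(29481/8 + 24*(3 - 30)) = (-25351/9153 - 22709)/(29481/8 + 24*(-27)) = -207880828/(9153*(29481/8 - 648)) = -207880828/(9153*24297/8) = -207880828/9153*8/24297 = -1663046624/222390441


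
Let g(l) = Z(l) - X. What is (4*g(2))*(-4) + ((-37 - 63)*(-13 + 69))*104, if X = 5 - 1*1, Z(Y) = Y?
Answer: -582368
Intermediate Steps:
X = 4 (X = 5 - 1 = 4)
g(l) = -4 + l (g(l) = l - 1*4 = l - 4 = -4 + l)
(4*g(2))*(-4) + ((-37 - 63)*(-13 + 69))*104 = (4*(-4 + 2))*(-4) + ((-37 - 63)*(-13 + 69))*104 = (4*(-2))*(-4) - 100*56*104 = -8*(-4) - 5600*104 = 32 - 582400 = -582368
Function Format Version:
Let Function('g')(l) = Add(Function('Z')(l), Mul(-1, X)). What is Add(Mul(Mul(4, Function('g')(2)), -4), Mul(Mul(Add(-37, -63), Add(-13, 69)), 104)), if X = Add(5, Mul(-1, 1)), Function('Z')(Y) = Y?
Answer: -582368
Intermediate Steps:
X = 4 (X = Add(5, -1) = 4)
Function('g')(l) = Add(-4, l) (Function('g')(l) = Add(l, Mul(-1, 4)) = Add(l, -4) = Add(-4, l))
Add(Mul(Mul(4, Function('g')(2)), -4), Mul(Mul(Add(-37, -63), Add(-13, 69)), 104)) = Add(Mul(Mul(4, Add(-4, 2)), -4), Mul(Mul(Add(-37, -63), Add(-13, 69)), 104)) = Add(Mul(Mul(4, -2), -4), Mul(Mul(-100, 56), 104)) = Add(Mul(-8, -4), Mul(-5600, 104)) = Add(32, -582400) = -582368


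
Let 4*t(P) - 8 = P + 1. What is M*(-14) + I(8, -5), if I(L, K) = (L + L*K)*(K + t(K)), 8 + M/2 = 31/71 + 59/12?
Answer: 43049/213 ≈ 202.11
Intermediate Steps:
t(P) = 9/4 + P/4 (t(P) = 2 + (P + 1)/4 = 2 + (1 + P)/4 = 2 + (¼ + P/4) = 9/4 + P/4)
M = -2255/426 (M = -16 + 2*(31/71 + 59/12) = -16 + 2*(4561/852) = -16 + 4561/426 = -2255/426 ≈ -5.2934)
I(L, K) = (9/4 + 5*K/4)*(L + K*L) (I(L, K) = (L + L*K)*(K + (9/4 + K/4)) = (L + K*L)*(9/4 + 5*K/4) = (9/4 + 5*K/4)*(L + K*L))
M*(-14) + I(8, -5) = -2255/426*(-14) + (¼)*8*(9 + 5*(-5)² + 14*(-5)) = 15785/213 + (¼)*8*(9 + 5*25 - 70) = 15785/213 + (¼)*8*(9 + 125 - 70) = 15785/213 + (¼)*8*64 = 15785/213 + 128 = 43049/213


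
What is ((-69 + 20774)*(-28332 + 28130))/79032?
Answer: -2091205/39516 ≈ -52.920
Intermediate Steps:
((-69 + 20774)*(-28332 + 28130))/79032 = (20705*(-202))*(1/79032) = -4182410*1/79032 = -2091205/39516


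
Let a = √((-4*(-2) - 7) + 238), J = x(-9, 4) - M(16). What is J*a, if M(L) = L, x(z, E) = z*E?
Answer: -52*√239 ≈ -803.90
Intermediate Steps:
x(z, E) = E*z
J = -52 (J = 4*(-9) - 1*16 = -36 - 16 = -52)
a = √239 (a = √((8 - 7) + 238) = √(1 + 238) = √239 ≈ 15.460)
J*a = -52*√239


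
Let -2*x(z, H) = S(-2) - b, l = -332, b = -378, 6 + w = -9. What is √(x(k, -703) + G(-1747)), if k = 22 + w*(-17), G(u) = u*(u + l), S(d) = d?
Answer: 5*√145273 ≈ 1905.7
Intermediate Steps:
w = -15 (w = -6 - 9 = -15)
G(u) = u*(-332 + u) (G(u) = u*(u - 332) = u*(-332 + u))
k = 277 (k = 22 - 15*(-17) = 22 + 255 = 277)
x(z, H) = -188 (x(z, H) = -(-2 - 1*(-378))/2 = -(-2 + 378)/2 = -½*376 = -188)
√(x(k, -703) + G(-1747)) = √(-188 - 1747*(-332 - 1747)) = √(-188 - 1747*(-2079)) = √(-188 + 3632013) = √3631825 = 5*√145273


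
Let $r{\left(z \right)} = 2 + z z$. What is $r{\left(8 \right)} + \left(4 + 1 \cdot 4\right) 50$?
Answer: $466$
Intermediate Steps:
$r{\left(z \right)} = 2 + z^{2}$
$r{\left(8 \right)} + \left(4 + 1 \cdot 4\right) 50 = \left(2 + 8^{2}\right) + \left(4 + 1 \cdot 4\right) 50 = \left(2 + 64\right) + \left(4 + 4\right) 50 = 66 + 8 \cdot 50 = 66 + 400 = 466$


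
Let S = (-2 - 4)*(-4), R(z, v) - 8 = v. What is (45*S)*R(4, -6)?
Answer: 2160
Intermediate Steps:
R(z, v) = 8 + v
S = 24 (S = -6*(-4) = 24)
(45*S)*R(4, -6) = (45*24)*(8 - 6) = 1080*2 = 2160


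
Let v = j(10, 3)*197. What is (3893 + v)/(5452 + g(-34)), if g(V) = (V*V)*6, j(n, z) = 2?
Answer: 4287/12388 ≈ 0.34606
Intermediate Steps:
g(V) = 6*V**2 (g(V) = V**2*6 = 6*V**2)
v = 394 (v = 2*197 = 394)
(3893 + v)/(5452 + g(-34)) = (3893 + 394)/(5452 + 6*(-34)**2) = 4287/(5452 + 6*1156) = 4287/(5452 + 6936) = 4287/12388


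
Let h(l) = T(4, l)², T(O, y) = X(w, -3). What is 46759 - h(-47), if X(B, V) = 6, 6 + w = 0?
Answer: 46723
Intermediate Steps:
w = -6 (w = -6 + 0 = -6)
T(O, y) = 6
h(l) = 36 (h(l) = 6² = 36)
46759 - h(-47) = 46759 - 1*36 = 46759 - 36 = 46723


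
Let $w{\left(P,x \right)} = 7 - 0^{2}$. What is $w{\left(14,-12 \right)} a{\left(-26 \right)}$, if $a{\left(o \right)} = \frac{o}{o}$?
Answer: $7$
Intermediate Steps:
$a{\left(o \right)} = 1$
$w{\left(P,x \right)} = 7$ ($w{\left(P,x \right)} = 7 - 0 = 7 + 0 = 7$)
$w{\left(14,-12 \right)} a{\left(-26 \right)} = 7 \cdot 1 = 7$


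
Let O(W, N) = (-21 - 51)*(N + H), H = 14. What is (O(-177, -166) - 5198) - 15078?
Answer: -9332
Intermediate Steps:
O(W, N) = -1008 - 72*N (O(W, N) = (-21 - 51)*(N + 14) = -72*(14 + N) = -1008 - 72*N)
(O(-177, -166) - 5198) - 15078 = ((-1008 - 72*(-166)) - 5198) - 15078 = ((-1008 + 11952) - 5198) - 15078 = (10944 - 5198) - 15078 = 5746 - 15078 = -9332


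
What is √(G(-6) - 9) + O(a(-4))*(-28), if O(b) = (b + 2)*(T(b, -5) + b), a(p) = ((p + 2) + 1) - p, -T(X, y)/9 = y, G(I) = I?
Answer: -6720 + I*√15 ≈ -6720.0 + 3.873*I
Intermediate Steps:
T(X, y) = -9*y
a(p) = 3 (a(p) = ((2 + p) + 1) - p = (3 + p) - p = 3)
O(b) = (2 + b)*(45 + b) (O(b) = (b + 2)*(-9*(-5) + b) = (2 + b)*(45 + b))
√(G(-6) - 9) + O(a(-4))*(-28) = √(-6 - 9) + (90 + 3² + 47*3)*(-28) = √(-15) + (90 + 9 + 141)*(-28) = I*√15 + 240*(-28) = I*√15 - 6720 = -6720 + I*√15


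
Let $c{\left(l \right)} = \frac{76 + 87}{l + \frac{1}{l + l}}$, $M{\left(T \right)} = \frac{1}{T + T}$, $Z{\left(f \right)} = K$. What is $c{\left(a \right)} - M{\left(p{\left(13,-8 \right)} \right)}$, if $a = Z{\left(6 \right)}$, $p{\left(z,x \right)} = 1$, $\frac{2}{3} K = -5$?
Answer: $- \frac{10007}{454} \approx -22.042$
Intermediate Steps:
$K = - \frac{15}{2}$ ($K = \frac{3}{2} \left(-5\right) = - \frac{15}{2} \approx -7.5$)
$Z{\left(f \right)} = - \frac{15}{2}$
$M{\left(T \right)} = \frac{1}{2 T}$
$a = - \frac{15}{2} \approx -7.5$
$c{\left(l \right)} = \frac{163}{l + \frac{1}{2 l}}$
$c{\left(a \right)} - M{\left(p{\left(13,-8 \right)} \right)} = 326 \left(- \frac{15}{2}\right) \frac{1}{1 + 2 \left(- \frac{15}{2}\right)^{2}} - \frac{1}{2 \cdot 1} = 326 \left(- \frac{15}{2}\right) \frac{1}{1 + 2 \cdot \frac{225}{4}} - \frac{1}{2} \cdot 1 = 326 \left(- \frac{15}{2}\right) \frac{1}{1 + \frac{225}{2}} - \frac{1}{2} = 326 \left(- \frac{15}{2}\right) \frac{1}{\frac{227}{2}} - \frac{1}{2} = 326 \left(- \frac{15}{2}\right) \frac{2}{227} - \frac{1}{2} = - \frac{4890}{227} - \frac{1}{2} = - \frac{10007}{454}$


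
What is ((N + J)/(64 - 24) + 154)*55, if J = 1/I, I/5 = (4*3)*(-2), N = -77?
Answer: 8029549/960 ≈ 8364.1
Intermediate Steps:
I = -120 (I = 5*((4*3)*(-2)) = 5*(12*(-2)) = 5*(-24) = -120)
J = -1/120 (J = 1/(-120) = -1/120 ≈ -0.0083333)
((N + J)/(64 - 24) + 154)*55 = ((-77 - 1/120)/(64 - 24) + 154)*55 = (-9241/120/40 + 154)*55 = (-9241/120*1/40 + 154)*55 = (-9241/4800 + 154)*55 = (729959/4800)*55 = 8029549/960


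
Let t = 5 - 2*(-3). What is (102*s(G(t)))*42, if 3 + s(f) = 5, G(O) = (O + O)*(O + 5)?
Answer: 8568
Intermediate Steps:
t = 11 (t = 5 + 6 = 11)
G(O) = 2*O*(5 + O) (G(O) = (2*O)*(5 + O) = 2*O*(5 + O))
s(f) = 2 (s(f) = -3 + 5 = 2)
(102*s(G(t)))*42 = (102*2)*42 = 204*42 = 8568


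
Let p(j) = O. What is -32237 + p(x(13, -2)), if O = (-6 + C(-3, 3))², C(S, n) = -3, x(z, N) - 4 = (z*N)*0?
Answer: -32156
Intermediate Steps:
x(z, N) = 4 (x(z, N) = 4 + (z*N)*0 = 4 + (N*z)*0 = 4 + 0 = 4)
O = 81 (O = (-6 - 3)² = (-9)² = 81)
p(j) = 81
-32237 + p(x(13, -2)) = -32237 + 81 = -32156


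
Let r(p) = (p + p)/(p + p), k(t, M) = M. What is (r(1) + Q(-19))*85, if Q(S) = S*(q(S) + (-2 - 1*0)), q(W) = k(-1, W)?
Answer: 34000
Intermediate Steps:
q(W) = W
Q(S) = S*(-2 + S) (Q(S) = S*(S + (-2 - 1*0)) = S*(S + (-2 + 0)) = S*(S - 2) = S*(-2 + S))
r(p) = 1 (r(p) = (2*p)/((2*p)) = (2*p)*(1/(2*p)) = 1)
(r(1) + Q(-19))*85 = (1 - 19*(-2 - 19))*85 = (1 - 19*(-21))*85 = (1 + 399)*85 = 400*85 = 34000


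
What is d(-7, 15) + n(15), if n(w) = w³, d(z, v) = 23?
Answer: 3398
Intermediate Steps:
d(-7, 15) + n(15) = 23 + 15³ = 23 + 3375 = 3398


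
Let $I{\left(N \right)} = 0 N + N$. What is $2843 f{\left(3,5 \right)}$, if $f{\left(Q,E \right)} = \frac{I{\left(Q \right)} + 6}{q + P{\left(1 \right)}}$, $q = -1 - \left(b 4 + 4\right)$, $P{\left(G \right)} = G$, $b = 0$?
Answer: $- \frac{25587}{4} \approx -6396.8$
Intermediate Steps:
$I{\left(N \right)} = N$ ($I{\left(N \right)} = 0 + N = N$)
$q = -5$ ($q = -1 - \left(0 \cdot 4 + 4\right) = -1 - \left(0 + 4\right) = -1 - 4 = -5$)
$f{\left(Q,E \right)} = - \frac{3}{2} - \frac{Q}{4}$ ($f{\left(Q,E \right)} = \frac{Q + 6}{-5 + 1} = \frac{6 + Q}{-4} = \left(6 + Q\right) \left(- \frac{1}{4}\right) = - \frac{3}{2} - \frac{Q}{4}$)
$2843 f{\left(3,5 \right)} = 2843 \left(- \frac{3}{2} - \frac{3}{4}\right) = 2843 \left(- \frac{9}{4}\right) = - \frac{25587}{4}$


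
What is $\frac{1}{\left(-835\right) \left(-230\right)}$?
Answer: $\frac{1}{192050} \approx 5.207 \cdot 10^{-6}$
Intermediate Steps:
$\frac{1}{\left(-835\right) \left(-230\right)} = \frac{1}{192050}$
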